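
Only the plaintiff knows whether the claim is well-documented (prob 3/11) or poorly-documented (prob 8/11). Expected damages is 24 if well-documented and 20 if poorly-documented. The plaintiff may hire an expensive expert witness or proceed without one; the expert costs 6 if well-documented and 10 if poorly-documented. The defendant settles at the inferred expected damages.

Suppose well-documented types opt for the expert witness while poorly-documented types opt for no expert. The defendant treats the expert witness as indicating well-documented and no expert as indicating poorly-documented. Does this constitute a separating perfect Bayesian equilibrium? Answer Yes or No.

No

Under these beliefs, the expert witness earns settlement 24 and no expert earns settlement 20.
well-documented: the expert witness nets 24 − 6 = 18; no expert nets 20. well-documented would deviate to no expert.
poorly-documented: the expert witness nets 24 − 10 = 14; no expert nets 20. poorly-documented prefers no expert.
well-documented has a profitable deviation, so the profile is not an equilibrium.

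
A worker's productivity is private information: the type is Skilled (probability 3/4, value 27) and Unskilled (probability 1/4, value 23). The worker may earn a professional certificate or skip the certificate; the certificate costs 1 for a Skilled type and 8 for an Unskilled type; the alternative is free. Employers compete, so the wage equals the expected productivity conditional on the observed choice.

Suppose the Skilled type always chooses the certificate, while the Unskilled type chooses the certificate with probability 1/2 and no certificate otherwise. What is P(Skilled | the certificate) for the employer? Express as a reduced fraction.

P(the certificate) = (3/4)·1 + (1/4)·(1/2) = 7/8.
By Bayes' rule, P(Skilled | the certificate) = (3/4) / (7/8) = 6/7.

6/7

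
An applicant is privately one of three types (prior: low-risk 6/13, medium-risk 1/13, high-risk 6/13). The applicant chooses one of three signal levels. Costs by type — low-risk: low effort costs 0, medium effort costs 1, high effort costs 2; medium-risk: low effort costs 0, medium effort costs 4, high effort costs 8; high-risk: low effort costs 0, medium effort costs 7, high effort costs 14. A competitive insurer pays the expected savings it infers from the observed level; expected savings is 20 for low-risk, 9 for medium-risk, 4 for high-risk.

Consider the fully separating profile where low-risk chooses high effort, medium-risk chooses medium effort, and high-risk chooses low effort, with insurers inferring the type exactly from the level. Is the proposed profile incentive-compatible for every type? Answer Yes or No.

Separating rebates: high effort → 20, medium effort → 9, low effort → 4.
low-risk (assigned high effort): low effort: 4 − 0 = 4; medium effort: 9 − 1 = 8; high effort: 20 − 2 = 18. low-risk stays.
medium-risk (assigned medium effort): low effort: 4 − 0 = 4; medium effort: 9 − 4 = 5; high effort: 20 − 8 = 12. medium-risk prefers high effort.
high-risk (assigned low effort): low effort: 4 − 0 = 4; medium effort: 9 − 7 = 2; high effort: 20 − 14 = 6. high-risk prefers high effort.
At least one type deviates; the separating profile fails.

No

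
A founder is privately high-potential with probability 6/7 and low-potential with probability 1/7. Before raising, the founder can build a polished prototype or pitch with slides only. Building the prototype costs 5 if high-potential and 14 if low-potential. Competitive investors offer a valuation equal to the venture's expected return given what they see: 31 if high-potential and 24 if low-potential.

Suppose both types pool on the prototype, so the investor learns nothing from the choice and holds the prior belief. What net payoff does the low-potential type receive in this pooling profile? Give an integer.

16

Pooled valuation = 6/7·31 + 1/7·24 = 30.
low-potential pays cost 14 for the prototype, so net payoff = 30 − 14 = 16.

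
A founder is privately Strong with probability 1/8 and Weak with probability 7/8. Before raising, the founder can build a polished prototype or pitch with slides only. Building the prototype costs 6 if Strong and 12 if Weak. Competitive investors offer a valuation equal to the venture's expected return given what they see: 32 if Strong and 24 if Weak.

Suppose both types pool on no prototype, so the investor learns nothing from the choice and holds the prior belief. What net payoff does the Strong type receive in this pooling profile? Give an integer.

25

Pooled valuation = 1/8·32 + 7/8·24 = 25.
Strong pays no cost for no prototype, so net payoff = 25.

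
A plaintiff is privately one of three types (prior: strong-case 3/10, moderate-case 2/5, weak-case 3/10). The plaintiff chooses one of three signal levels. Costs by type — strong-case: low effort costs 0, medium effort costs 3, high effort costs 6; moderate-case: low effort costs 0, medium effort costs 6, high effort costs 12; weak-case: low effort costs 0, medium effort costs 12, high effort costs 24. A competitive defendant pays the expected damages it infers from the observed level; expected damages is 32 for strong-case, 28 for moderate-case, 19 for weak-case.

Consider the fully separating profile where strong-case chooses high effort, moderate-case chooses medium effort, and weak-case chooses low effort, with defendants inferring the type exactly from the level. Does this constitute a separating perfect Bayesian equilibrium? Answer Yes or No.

Yes

Separating settlements: high effort → 32, medium effort → 28, low effort → 19.
strong-case (assigned high effort): low effort: 19 − 0 = 19; medium effort: 28 − 3 = 25; high effort: 32 − 6 = 26. strong-case stays.
moderate-case (assigned medium effort): low effort: 19 − 0 = 19; medium effort: 28 − 6 = 22; high effort: 32 − 12 = 20. moderate-case stays.
weak-case (assigned low effort): low effort: 19 − 0 = 19; medium effort: 28 − 12 = 16; high effort: 32 − 24 = 8. weak-case stays.
Every type prefers its assigned level; separation holds.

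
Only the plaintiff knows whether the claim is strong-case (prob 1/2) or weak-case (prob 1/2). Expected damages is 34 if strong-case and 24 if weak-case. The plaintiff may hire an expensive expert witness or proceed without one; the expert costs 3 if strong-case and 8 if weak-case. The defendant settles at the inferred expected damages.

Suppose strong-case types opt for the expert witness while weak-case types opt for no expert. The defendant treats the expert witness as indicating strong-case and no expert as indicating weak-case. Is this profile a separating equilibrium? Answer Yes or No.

No

Under these beliefs, the expert witness earns settlement 34 and no expert earns settlement 24.
strong-case: the expert witness nets 34 − 3 = 31; no expert nets 24. strong-case prefers the expert witness.
weak-case: the expert witness nets 34 − 8 = 26; no expert nets 24. weak-case would deviate to the expert witness.
weak-case has a profitable deviation, so the profile is not an equilibrium.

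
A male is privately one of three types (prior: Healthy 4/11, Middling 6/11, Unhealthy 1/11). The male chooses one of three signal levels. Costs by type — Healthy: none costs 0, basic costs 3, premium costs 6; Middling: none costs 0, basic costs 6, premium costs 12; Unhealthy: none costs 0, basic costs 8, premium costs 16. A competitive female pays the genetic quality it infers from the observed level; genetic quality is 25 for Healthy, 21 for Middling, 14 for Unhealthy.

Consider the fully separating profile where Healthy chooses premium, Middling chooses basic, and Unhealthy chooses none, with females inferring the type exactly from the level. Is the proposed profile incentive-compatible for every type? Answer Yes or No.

Separating mating payoffs: premium → 25, basic → 21, none → 14.
Healthy (assigned premium): none: 14 − 0 = 14; basic: 21 − 3 = 18; premium: 25 − 6 = 19. Healthy stays.
Middling (assigned basic): none: 14 − 0 = 14; basic: 21 − 6 = 15; premium: 25 − 12 = 13. Middling stays.
Unhealthy (assigned none): none: 14 − 0 = 14; basic: 21 − 8 = 13; premium: 25 − 16 = 9. Unhealthy stays.
Every type prefers its assigned level; separation holds.

Yes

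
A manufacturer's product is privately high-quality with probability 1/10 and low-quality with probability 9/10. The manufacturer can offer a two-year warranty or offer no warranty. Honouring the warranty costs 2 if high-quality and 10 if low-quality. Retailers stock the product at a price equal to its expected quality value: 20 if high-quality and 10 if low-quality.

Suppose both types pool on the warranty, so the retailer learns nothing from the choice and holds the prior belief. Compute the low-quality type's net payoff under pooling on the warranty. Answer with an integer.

Pooled price = 1/10·20 + 9/10·10 = 11.
low-quality pays cost 10 for the warranty, so net payoff = 11 − 10 = 1.

1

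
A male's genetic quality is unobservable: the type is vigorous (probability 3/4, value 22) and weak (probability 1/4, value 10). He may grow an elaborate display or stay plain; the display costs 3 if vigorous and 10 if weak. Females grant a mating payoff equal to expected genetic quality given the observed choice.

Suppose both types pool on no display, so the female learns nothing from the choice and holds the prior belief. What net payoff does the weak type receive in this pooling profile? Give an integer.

19

Pooled mating payoff = 3/4·22 + 1/4·10 = 19.
weak pays no cost for no display, so net payoff = 19.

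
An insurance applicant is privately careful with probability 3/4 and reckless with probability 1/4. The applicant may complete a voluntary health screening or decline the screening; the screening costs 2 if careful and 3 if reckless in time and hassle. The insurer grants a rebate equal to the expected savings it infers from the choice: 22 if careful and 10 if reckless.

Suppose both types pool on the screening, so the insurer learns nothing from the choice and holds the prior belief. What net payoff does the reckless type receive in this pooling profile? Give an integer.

Pooled rebate = 3/4·22 + 1/4·10 = 19.
reckless pays cost 3 for the screening, so net payoff = 19 − 3 = 16.

16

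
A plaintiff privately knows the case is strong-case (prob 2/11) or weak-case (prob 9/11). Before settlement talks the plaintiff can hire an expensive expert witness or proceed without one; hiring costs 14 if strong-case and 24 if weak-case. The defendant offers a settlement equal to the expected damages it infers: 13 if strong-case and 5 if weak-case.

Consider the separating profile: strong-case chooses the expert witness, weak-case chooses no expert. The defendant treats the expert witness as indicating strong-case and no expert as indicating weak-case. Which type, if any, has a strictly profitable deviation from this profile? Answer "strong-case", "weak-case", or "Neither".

The expert witness pays 13; no expert pays 5.
strong-case: assigned the expert witness, nets 13 − 14 = -1; deviating to no expert nets 5.
weak-case: assigned no expert, nets 5; deviating to the expert witness nets 13 − 24 = -11.
The strong-case type gains 6 by deviating.

strong-case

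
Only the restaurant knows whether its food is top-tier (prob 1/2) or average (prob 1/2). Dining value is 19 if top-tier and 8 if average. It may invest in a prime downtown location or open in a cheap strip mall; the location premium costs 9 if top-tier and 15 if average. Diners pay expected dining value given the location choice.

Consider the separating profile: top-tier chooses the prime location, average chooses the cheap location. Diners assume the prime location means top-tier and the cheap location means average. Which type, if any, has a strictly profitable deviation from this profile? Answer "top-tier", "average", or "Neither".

The prime location pays 19; the cheap location pays 8.
top-tier: assigned the prime location, nets 19 − 9 = 10; deviating to the cheap location nets 8.
average: assigned the cheap location, nets 8; deviating to the prime location nets 19 − 15 = 4.
Both types strictly prefer their assigned action; no profitable deviation.

Neither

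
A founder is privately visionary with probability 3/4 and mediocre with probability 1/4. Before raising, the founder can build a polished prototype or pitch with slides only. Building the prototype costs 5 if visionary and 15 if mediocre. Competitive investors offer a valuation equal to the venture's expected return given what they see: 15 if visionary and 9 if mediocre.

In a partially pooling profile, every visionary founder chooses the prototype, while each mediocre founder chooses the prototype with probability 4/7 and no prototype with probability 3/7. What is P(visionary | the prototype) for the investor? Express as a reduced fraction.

P(the prototype) = (3/4)·1 + (1/4)·(4/7) = 25/28.
By Bayes' rule, P(visionary | the prototype) = (3/4) / (25/28) = 21/25.

21/25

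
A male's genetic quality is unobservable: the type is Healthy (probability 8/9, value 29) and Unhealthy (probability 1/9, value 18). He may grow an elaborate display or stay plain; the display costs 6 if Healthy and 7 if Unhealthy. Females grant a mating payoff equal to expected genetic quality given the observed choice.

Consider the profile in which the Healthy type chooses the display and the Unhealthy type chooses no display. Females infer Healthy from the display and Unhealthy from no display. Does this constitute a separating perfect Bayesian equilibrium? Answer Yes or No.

No

Under these beliefs, the display earns mating payoff 29 and no display earns mating payoff 18.
Healthy: the display nets 29 − 6 = 23; no display nets 18. Healthy prefers the display.
Unhealthy: the display nets 29 − 7 = 22; no display nets 18. Unhealthy would deviate to the display.
Unhealthy has a profitable deviation, so the profile is not an equilibrium.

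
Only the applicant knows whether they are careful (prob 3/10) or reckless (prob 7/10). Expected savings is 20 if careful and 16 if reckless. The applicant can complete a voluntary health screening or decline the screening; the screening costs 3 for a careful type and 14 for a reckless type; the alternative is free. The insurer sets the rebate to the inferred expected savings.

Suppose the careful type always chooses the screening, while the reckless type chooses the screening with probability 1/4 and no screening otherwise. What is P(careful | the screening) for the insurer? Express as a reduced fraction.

12/19

P(the screening) = (3/10)·1 + (7/10)·(1/4) = 19/40.
By Bayes' rule, P(careful | the screening) = (3/10) / (19/40) = 12/19.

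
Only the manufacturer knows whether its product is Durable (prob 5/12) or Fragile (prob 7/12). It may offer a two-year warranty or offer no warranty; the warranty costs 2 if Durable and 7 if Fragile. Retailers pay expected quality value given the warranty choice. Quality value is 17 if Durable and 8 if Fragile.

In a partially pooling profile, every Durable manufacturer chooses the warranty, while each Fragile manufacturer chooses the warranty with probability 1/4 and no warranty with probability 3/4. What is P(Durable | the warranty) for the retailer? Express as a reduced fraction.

20/27

P(the warranty) = (5/12)·1 + (7/12)·(1/4) = 9/16.
By Bayes' rule, P(Durable | the warranty) = (5/12) / (9/16) = 20/27.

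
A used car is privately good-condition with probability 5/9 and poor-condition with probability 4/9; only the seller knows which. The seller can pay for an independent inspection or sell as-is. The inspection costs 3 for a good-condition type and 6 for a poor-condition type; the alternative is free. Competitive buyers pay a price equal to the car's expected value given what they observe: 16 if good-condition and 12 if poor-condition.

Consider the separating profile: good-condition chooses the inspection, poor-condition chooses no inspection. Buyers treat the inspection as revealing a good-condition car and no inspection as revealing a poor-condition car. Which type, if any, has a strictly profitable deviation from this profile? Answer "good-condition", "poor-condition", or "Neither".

Neither

The inspection pays 16; no inspection pays 12.
good-condition: assigned the inspection, nets 16 − 3 = 13; deviating to no inspection nets 12.
poor-condition: assigned no inspection, nets 12; deviating to the inspection nets 16 − 6 = 10.
Both types strictly prefer their assigned action; no profitable deviation.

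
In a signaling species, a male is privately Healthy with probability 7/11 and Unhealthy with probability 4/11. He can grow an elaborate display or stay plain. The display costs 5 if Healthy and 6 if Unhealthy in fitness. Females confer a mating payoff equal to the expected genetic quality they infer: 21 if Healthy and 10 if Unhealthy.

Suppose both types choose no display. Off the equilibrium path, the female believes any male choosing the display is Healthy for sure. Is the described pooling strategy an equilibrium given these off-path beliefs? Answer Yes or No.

On path, the female holds the prior and pays 7/11·21 + 4/11·10 = 17. Off path (the display), believing Healthy, it pays 21.
Healthy: no display nets 17; the display nets 21 − 5 = 16. Healthy stays.
Unhealthy: no display nets 17; the display nets 21 − 6 = 15. Unhealthy stays.
No type deviates, so pooling is sustained.

Yes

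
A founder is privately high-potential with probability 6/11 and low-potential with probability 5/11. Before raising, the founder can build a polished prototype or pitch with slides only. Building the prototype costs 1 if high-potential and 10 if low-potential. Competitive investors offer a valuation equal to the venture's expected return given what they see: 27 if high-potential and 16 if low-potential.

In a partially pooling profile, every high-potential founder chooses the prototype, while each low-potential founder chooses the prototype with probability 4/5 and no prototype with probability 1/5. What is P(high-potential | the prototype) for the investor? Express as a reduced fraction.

3/5

P(the prototype) = (6/11)·1 + (5/11)·(4/5) = 10/11.
By Bayes' rule, P(high-potential | the prototype) = (6/11) / (10/11) = 3/5.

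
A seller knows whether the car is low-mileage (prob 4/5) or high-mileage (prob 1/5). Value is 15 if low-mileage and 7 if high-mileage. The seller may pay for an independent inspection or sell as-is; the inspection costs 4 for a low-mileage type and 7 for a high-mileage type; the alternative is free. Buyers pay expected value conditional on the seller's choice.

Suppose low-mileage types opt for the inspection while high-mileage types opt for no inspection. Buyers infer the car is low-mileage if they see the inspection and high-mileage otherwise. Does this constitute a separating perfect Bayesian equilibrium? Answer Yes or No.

Under these beliefs, the inspection earns price 15 and no inspection earns price 7.
low-mileage: the inspection nets 15 − 4 = 11; no inspection nets 7. low-mileage prefers the inspection.
high-mileage: the inspection nets 15 − 7 = 8; no inspection nets 7. high-mileage would deviate to the inspection.
high-mileage has a profitable deviation, so the profile is not an equilibrium.

No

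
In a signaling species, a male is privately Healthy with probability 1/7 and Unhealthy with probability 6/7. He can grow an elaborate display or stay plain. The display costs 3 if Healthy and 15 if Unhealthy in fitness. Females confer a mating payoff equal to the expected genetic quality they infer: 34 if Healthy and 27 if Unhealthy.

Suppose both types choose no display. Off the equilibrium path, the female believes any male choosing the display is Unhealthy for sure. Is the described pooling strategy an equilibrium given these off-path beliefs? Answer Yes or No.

Yes

On path, the female holds the prior and pays 1/7·34 + 6/7·27 = 28. Off path (the display), believing Unhealthy, it pays 27.
Healthy: no display nets 28; the display nets 27 − 3 = 24. Healthy stays.
Unhealthy: no display nets 28; the display nets 27 − 15 = 12. Unhealthy stays.
No type deviates, so pooling is sustained.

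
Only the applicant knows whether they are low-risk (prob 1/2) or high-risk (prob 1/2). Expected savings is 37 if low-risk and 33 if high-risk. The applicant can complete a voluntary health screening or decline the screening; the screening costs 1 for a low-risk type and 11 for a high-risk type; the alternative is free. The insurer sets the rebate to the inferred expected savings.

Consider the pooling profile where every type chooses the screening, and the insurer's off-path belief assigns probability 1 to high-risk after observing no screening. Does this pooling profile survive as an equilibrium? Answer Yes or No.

No

On path, the insurer holds the prior and pays 1/2·37 + 1/2·33 = 35. Off path (no screening), believing high-risk, it pays 33.
low-risk: the screening nets 35 − 1 = 34; no screening nets 33. low-risk stays.
high-risk: the screening nets 35 − 11 = 24; no screening nets 33. high-risk would deviate.
A type deviates, so pooling fails.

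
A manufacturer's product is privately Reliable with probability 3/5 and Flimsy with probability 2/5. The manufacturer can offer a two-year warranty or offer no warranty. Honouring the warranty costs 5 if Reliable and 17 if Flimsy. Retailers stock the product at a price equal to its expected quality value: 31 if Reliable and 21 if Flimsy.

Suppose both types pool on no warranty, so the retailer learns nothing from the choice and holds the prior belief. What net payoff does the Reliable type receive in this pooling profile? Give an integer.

Pooled price = 3/5·31 + 2/5·21 = 27.
Reliable pays no cost for no warranty, so net payoff = 27.

27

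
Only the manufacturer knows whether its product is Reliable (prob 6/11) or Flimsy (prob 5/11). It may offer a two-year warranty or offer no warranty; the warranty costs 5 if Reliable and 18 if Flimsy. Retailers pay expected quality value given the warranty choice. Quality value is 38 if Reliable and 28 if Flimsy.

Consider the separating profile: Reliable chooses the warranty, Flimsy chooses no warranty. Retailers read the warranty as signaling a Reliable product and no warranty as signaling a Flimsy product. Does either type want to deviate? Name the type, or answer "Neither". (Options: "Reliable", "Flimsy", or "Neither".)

The warranty pays 38; no warranty pays 28.
Reliable: assigned the warranty, nets 38 − 5 = 33; deviating to no warranty nets 28.
Flimsy: assigned no warranty, nets 28; deviating to the warranty nets 38 − 18 = 20.
Both types strictly prefer their assigned action; no profitable deviation.

Neither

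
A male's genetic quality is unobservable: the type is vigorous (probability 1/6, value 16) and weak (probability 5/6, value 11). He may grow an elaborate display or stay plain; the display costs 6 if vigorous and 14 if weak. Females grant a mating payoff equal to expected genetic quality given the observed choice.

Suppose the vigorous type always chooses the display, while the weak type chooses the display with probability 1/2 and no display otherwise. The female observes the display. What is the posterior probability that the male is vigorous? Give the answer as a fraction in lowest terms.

2/7

P(the display) = (1/6)·1 + (5/6)·(1/2) = 7/12.
By Bayes' rule, P(vigorous | the display) = (1/6) / (7/12) = 2/7.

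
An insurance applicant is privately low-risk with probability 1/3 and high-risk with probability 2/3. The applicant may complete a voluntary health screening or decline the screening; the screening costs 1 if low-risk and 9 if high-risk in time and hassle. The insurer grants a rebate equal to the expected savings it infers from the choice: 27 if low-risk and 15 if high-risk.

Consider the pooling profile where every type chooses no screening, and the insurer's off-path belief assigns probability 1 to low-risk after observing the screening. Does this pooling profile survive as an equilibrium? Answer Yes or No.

On path, the insurer holds the prior and pays 1/3·27 + 2/3·15 = 19. Off path (the screening), believing low-risk, it pays 27.
low-risk: no screening nets 19; the screening nets 27 − 1 = 26. low-risk would deviate.
high-risk: no screening nets 19; the screening nets 27 − 9 = 18. high-risk stays.
A type deviates, so pooling fails.

No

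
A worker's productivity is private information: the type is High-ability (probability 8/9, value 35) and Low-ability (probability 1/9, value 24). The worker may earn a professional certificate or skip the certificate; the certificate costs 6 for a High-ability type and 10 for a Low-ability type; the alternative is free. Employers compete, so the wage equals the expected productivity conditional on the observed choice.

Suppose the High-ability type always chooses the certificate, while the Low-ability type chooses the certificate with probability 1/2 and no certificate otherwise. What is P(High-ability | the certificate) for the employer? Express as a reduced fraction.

16/17

P(the certificate) = (8/9)·1 + (1/9)·(1/2) = 17/18.
By Bayes' rule, P(High-ability | the certificate) = (8/9) / (17/18) = 16/17.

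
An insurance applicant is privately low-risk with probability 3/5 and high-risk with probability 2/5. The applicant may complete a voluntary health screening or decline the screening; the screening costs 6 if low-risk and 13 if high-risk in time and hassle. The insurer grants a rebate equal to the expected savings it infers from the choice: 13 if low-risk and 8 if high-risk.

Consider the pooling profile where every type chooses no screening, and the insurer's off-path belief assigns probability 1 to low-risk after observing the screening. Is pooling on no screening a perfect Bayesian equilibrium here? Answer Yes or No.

On path, the insurer holds the prior and pays 3/5·13 + 2/5·8 = 11. Off path (the screening), believing low-risk, it pays 13.
low-risk: no screening nets 11; the screening nets 13 − 6 = 7. low-risk stays.
high-risk: no screening nets 11; the screening nets 13 − 13 = 0. high-risk stays.
No type deviates, so pooling is sustained.

Yes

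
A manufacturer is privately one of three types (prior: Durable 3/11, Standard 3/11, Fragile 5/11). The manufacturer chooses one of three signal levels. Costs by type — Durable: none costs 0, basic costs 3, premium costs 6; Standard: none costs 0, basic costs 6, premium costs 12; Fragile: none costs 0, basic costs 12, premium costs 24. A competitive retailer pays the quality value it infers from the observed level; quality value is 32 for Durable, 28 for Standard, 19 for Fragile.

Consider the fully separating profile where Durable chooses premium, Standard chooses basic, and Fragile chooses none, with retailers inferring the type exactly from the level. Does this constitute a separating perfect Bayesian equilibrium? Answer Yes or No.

Separating prices: premium → 32, basic → 28, none → 19.
Durable (assigned premium): none: 19 − 0 = 19; basic: 28 − 3 = 25; premium: 32 − 6 = 26. Durable stays.
Standard (assigned basic): none: 19 − 0 = 19; basic: 28 − 6 = 22; premium: 32 − 12 = 20. Standard stays.
Fragile (assigned none): none: 19 − 0 = 19; basic: 28 − 12 = 16; premium: 32 − 24 = 8. Fragile stays.
Every type prefers its assigned level; separation holds.

Yes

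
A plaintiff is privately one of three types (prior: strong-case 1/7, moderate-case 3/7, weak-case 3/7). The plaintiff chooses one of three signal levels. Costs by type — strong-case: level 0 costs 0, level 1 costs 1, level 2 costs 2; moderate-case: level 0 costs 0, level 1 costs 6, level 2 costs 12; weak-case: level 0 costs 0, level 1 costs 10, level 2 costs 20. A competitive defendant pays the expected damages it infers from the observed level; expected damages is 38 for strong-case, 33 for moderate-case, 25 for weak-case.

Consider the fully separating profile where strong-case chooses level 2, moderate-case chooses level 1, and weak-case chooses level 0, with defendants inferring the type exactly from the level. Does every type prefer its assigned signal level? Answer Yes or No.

Yes

Separating settlements: level 2 → 38, level 1 → 33, level 0 → 25.
strong-case (assigned level 2): level 0: 25 − 0 = 25; level 1: 33 − 1 = 32; level 2: 38 − 2 = 36. strong-case stays.
moderate-case (assigned level 1): level 0: 25 − 0 = 25; level 1: 33 − 6 = 27; level 2: 38 − 12 = 26. moderate-case stays.
weak-case (assigned level 0): level 0: 25 − 0 = 25; level 1: 33 − 10 = 23; level 2: 38 − 20 = 18. weak-case stays.
Every type prefers its assigned level; separation holds.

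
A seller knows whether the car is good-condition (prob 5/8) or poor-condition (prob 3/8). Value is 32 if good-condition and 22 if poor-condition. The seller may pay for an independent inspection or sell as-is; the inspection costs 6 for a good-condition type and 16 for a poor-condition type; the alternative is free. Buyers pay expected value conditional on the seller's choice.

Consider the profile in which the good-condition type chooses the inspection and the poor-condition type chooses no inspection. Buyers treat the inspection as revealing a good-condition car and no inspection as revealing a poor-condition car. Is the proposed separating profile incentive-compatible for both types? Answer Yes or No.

Yes

Under these beliefs, the inspection earns price 32 and no inspection earns price 22.
good-condition: the inspection nets 32 − 6 = 26; no inspection nets 22. good-condition prefers the inspection.
poor-condition: the inspection nets 32 − 16 = 16; no inspection nets 22. poor-condition prefers no inspection.
Neither type deviates, so the separating profile is an equilibrium.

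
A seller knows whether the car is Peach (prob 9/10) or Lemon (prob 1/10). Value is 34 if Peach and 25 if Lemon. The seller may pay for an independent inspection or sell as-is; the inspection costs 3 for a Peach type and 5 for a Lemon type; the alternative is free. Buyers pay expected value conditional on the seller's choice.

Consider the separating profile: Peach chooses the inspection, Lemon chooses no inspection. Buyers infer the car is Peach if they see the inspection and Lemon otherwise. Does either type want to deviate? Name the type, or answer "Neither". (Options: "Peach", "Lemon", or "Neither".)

The inspection pays 34; no inspection pays 25.
Peach: assigned the inspection, nets 34 − 3 = 31; deviating to no inspection nets 25.
Lemon: assigned no inspection, nets 25; deviating to the inspection nets 34 − 5 = 29.
The Lemon type gains 4 by deviating.

Lemon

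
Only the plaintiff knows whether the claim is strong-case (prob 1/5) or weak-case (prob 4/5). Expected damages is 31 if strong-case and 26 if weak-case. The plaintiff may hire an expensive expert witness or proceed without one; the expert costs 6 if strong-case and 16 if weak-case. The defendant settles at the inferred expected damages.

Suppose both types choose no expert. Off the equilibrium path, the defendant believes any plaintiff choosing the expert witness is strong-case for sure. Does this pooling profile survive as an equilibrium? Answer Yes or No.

On path, the defendant holds the prior and pays 1/5·31 + 4/5·26 = 27. Off path (the expert witness), believing strong-case, it pays 31.
strong-case: no expert nets 27; the expert witness nets 31 − 6 = 25. strong-case stays.
weak-case: no expert nets 27; the expert witness nets 31 − 16 = 15. weak-case stays.
No type deviates, so pooling is sustained.

Yes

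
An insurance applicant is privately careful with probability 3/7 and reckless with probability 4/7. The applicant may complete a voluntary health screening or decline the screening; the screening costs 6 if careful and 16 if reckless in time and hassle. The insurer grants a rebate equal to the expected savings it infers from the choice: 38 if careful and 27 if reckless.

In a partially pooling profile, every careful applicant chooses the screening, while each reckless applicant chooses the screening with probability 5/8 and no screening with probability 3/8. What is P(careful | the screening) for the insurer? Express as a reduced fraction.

P(the screening) = (3/7)·1 + (4/7)·(5/8) = 11/14.
By Bayes' rule, P(careful | the screening) = (3/7) / (11/14) = 6/11.

6/11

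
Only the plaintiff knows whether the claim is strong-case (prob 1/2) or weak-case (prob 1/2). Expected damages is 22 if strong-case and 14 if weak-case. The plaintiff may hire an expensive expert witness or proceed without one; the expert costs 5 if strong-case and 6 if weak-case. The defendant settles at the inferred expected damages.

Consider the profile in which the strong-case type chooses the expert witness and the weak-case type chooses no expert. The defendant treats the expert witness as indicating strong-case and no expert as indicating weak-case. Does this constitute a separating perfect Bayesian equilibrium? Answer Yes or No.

No

Under these beliefs, the expert witness earns settlement 22 and no expert earns settlement 14.
strong-case: the expert witness nets 22 − 5 = 17; no expert nets 14. strong-case prefers the expert witness.
weak-case: the expert witness nets 22 − 6 = 16; no expert nets 14. weak-case would deviate to the expert witness.
weak-case has a profitable deviation, so the profile is not an equilibrium.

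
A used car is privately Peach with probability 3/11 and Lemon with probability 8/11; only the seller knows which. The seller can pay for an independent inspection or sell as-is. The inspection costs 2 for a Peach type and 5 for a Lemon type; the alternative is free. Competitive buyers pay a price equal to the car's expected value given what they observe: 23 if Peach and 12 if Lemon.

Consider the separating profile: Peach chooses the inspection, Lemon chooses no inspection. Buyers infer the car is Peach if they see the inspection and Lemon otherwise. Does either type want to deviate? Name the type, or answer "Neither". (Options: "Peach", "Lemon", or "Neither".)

Lemon

The inspection pays 23; no inspection pays 12.
Peach: assigned the inspection, nets 23 − 2 = 21; deviating to no inspection nets 12.
Lemon: assigned no inspection, nets 12; deviating to the inspection nets 23 − 5 = 18.
The Lemon type gains 6 by deviating.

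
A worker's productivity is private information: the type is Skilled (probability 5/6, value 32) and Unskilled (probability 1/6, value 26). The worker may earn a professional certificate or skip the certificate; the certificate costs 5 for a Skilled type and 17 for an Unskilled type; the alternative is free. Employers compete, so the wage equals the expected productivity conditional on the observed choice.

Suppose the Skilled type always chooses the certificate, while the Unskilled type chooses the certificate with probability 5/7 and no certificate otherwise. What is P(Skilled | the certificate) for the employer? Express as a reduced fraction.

P(the certificate) = (5/6)·1 + (1/6)·(5/7) = 20/21.
By Bayes' rule, P(Skilled | the certificate) = (5/6) / (20/21) = 7/8.

7/8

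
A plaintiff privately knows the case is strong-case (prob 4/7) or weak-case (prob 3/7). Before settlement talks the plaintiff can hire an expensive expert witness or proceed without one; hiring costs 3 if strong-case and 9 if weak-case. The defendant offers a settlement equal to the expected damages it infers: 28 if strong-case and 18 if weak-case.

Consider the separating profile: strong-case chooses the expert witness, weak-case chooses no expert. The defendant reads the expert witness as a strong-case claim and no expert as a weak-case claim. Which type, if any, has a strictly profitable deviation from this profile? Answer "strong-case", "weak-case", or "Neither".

weak-case

The expert witness pays 28; no expert pays 18.
strong-case: assigned the expert witness, nets 28 − 3 = 25; deviating to no expert nets 18.
weak-case: assigned no expert, nets 18; deviating to the expert witness nets 28 − 9 = 19.
The weak-case type gains 1 by deviating.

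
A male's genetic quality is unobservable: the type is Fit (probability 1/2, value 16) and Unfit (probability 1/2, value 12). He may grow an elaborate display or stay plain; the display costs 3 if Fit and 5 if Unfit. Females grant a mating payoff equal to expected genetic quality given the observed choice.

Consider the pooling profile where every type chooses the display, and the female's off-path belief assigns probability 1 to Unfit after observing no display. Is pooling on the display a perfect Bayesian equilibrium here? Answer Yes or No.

No

On path, the female holds the prior and pays 1/2·16 + 1/2·12 = 14. Off path (no display), believing Unfit, it pays 12.
Fit: the display nets 14 − 3 = 11; no display nets 12. Fit would deviate.
Unfit: the display nets 14 − 5 = 9; no display nets 12. Unfit would deviate.
A type deviates, so pooling fails.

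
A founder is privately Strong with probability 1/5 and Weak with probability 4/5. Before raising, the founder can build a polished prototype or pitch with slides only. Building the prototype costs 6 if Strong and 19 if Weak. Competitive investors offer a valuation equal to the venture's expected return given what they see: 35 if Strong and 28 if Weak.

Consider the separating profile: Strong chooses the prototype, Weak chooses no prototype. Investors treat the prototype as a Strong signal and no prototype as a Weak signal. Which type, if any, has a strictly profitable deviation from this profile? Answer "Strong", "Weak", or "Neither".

Neither

The prototype pays 35; no prototype pays 28.
Strong: assigned the prototype, nets 35 − 6 = 29; deviating to no prototype nets 28.
Weak: assigned no prototype, nets 28; deviating to the prototype nets 35 − 19 = 16.
Both types strictly prefer their assigned action; no profitable deviation.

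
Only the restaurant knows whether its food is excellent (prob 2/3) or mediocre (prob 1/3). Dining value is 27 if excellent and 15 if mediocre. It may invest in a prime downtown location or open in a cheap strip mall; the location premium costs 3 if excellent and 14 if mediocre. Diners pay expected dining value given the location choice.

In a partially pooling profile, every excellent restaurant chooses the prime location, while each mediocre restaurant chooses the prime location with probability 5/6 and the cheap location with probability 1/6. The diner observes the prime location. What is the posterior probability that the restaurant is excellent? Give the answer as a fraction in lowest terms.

P(the prime location) = (2/3)·1 + (1/3)·(5/6) = 17/18.
By Bayes' rule, P(excellent | the prime location) = (2/3) / (17/18) = 12/17.

12/17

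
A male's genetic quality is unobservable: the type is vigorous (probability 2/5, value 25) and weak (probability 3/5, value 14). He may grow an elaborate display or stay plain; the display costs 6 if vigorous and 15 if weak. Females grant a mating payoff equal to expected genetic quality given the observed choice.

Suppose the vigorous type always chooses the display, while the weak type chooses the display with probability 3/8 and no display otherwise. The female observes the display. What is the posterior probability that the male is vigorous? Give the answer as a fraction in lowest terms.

P(the display) = (2/5)·1 + (3/5)·(3/8) = 5/8.
By Bayes' rule, P(vigorous | the display) = (2/5) / (5/8) = 16/25.

16/25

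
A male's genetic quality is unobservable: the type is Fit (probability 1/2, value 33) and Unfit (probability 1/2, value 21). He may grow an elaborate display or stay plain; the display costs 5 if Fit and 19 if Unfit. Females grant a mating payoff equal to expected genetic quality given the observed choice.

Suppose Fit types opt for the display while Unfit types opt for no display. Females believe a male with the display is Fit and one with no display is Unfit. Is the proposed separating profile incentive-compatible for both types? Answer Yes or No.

Yes

Under these beliefs, the display earns mating payoff 33 and no display earns mating payoff 21.
Fit: the display nets 33 − 5 = 28; no display nets 21. Fit prefers the display.
Unfit: the display nets 33 − 19 = 14; no display nets 21. Unfit prefers no display.
Neither type deviates, so the separating profile is an equilibrium.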